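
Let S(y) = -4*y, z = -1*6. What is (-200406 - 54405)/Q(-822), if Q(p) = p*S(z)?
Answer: 84937/6576 ≈ 12.916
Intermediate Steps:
z = -6
Q(p) = 24*p (Q(p) = p*(-4*(-6)) = p*24 = 24*p)
(-200406 - 54405)/Q(-822) = (-200406 - 54405)/((24*(-822))) = -254811/(-19728) = -254811*(-1/19728) = 84937/6576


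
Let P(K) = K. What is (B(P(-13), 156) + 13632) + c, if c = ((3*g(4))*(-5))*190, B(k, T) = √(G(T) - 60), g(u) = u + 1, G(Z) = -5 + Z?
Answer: -618 + √91 ≈ -608.46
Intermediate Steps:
g(u) = 1 + u
B(k, T) = √(-65 + T) (B(k, T) = √((-5 + T) - 60) = √(-65 + T))
c = -14250 (c = ((3*(1 + 4))*(-5))*190 = ((3*5)*(-5))*190 = (15*(-5))*190 = -75*190 = -14250)
(B(P(-13), 156) + 13632) + c = (√(-65 + 156) + 13632) - 14250 = (√91 + 13632) - 14250 = (13632 + √91) - 14250 = -618 + √91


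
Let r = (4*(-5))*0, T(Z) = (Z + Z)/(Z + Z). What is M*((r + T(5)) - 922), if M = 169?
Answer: -155649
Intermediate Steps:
T(Z) = 1 (T(Z) = (2*Z)/((2*Z)) = (2*Z)*(1/(2*Z)) = 1)
r = 0 (r = -20*0 = 0)
M*((r + T(5)) - 922) = 169*((0 + 1) - 922) = 169*(1 - 922) = 169*(-921) = -155649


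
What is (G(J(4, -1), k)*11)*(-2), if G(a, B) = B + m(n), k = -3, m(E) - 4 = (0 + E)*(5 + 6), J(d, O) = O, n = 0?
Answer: -22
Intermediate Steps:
m(E) = 4 + 11*E (m(E) = 4 + (0 + E)*(5 + 6) = 4 + E*11 = 4 + 11*E)
G(a, B) = 4 + B (G(a, B) = B + (4 + 11*0) = B + (4 + 0) = B + 4 = 4 + B)
(G(J(4, -1), k)*11)*(-2) = ((4 - 3)*11)*(-2) = (1*11)*(-2) = 11*(-2) = -22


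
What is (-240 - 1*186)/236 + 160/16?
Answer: 967/118 ≈ 8.1949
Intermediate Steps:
(-240 - 1*186)/236 + 160/16 = (-240 - 186)*(1/236) + 160*(1/16) = -426*1/236 + 10 = -213/118 + 10 = 967/118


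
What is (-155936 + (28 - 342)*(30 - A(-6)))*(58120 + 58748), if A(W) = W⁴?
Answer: 28233906384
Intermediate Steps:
(-155936 + (28 - 342)*(30 - A(-6)))*(58120 + 58748) = (-155936 + (28 - 342)*(30 - 1*(-6)⁴))*(58120 + 58748) = (-155936 - 314*(30 - 1*1296))*116868 = (-155936 - 314*(30 - 1296))*116868 = (-155936 - 314*(-1266))*116868 = (-155936 + 397524)*116868 = 241588*116868 = 28233906384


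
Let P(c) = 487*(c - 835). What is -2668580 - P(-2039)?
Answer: -1268942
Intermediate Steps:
P(c) = -406645 + 487*c (P(c) = 487*(-835 + c) = -406645 + 487*c)
-2668580 - P(-2039) = -2668580 - (-406645 + 487*(-2039)) = -2668580 - (-406645 - 992993) = -2668580 - 1*(-1399638) = -2668580 + 1399638 = -1268942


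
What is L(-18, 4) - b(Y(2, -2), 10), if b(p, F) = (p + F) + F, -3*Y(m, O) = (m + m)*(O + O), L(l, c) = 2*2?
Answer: -64/3 ≈ -21.333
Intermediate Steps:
L(l, c) = 4
Y(m, O) = -4*O*m/3 (Y(m, O) = -(m + m)*(O + O)/3 = -2*m*2*O/3 = -4*O*m/3)
b(p, F) = p + 2*F (b(p, F) = (F + p) + F = p + 2*F)
L(-18, 4) - b(Y(2, -2), 10) = 4 - (-4/3*(-2)*2 + 2*10) = 4 - (16/3 + 20) = 4 - 1*76/3 = 4 - 76/3 = -64/3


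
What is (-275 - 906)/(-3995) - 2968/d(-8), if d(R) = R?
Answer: 1483326/3995 ≈ 371.30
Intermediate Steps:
(-275 - 906)/(-3995) - 2968/d(-8) = (-275 - 906)/(-3995) - 2968/(-8) = -1181*(-1/3995) - 2968*(-1/8) = 1181/3995 + 371 = 1483326/3995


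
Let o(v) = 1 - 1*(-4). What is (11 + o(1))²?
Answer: 256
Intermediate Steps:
o(v) = 5 (o(v) = 1 + 4 = 5)
(11 + o(1))² = (11 + 5)² = 16² = 256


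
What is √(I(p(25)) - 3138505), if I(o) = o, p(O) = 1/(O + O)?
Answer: I*√313850498/10 ≈ 1771.6*I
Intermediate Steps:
p(O) = 1/(2*O)
√(I(p(25)) - 3138505) = √((½)/25 - 3138505) = √((½)*(1/25) - 3138505) = √(1/50 - 3138505) = √(-156925249/50) = I*√313850498/10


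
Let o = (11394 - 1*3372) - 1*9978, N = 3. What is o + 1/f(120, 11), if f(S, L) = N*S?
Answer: -704159/360 ≈ -1956.0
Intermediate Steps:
f(S, L) = 3*S
o = -1956 (o = (11394 - 3372) - 9978 = 8022 - 9978 = -1956)
o + 1/f(120, 11) = -1956 + 1/(3*120) = -1956 + 1/360 = -704159/360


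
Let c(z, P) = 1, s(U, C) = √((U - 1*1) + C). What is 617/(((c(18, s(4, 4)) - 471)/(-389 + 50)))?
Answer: 209163/470 ≈ 445.03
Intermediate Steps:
s(U, C) = √(-1 + C + U) (s(U, C) = √((U - 1) + C) = √((-1 + U) + C) = √(-1 + C + U))
617/(((c(18, s(4, 4)) - 471)/(-389 + 50))) = 617/(((1 - 471)/(-389 + 50))) = 617/((-470/(-339))) = 617/((-470*(-1/339))) = 617/(470/339) = 617*(339/470) = 209163/470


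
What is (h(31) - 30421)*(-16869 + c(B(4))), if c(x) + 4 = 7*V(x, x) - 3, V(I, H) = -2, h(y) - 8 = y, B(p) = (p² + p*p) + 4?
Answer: 513151980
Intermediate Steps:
B(p) = 4 + 2*p² (B(p) = (p² + p²) + 4 = 2*p² + 4 = 4 + 2*p²)
h(y) = 8 + y
c(x) = -21 (c(x) = -4 + (7*(-2) - 3) = -4 + (-14 - 3) = -4 - 17 = -21)
(h(31) - 30421)*(-16869 + c(B(4))) = ((8 + 31) - 30421)*(-16869 - 21) = (39 - 30421)*(-16890) = -30382*(-16890) = 513151980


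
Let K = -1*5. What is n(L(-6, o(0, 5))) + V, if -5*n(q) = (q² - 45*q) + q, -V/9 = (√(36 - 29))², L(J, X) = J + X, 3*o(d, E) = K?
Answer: -1280/9 ≈ -142.22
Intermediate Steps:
K = -5
o(d, E) = -5/3 (o(d, E) = (⅓)*(-5) = -5/3)
V = -63 (V = -9*(√(36 - 29))² = -9*(√7)² = -9*7 = -63)
n(q) = -q²/5 + 44*q/5 (n(q) = -((q² - 45*q) + q)/5 = -(q² - 44*q)/5 = -q²/5 + 44*q/5)
n(L(-6, o(0, 5))) + V = (-6 - 5/3)*(44 - (-6 - 5/3))/5 - 63 = (⅕)*(-23/3)*(44 - 1*(-23/3)) - 63 = (⅕)*(-23/3)*(44 + 23/3) - 63 = (⅕)*(-23/3)*(155/3) - 63 = -713/9 - 63 = -1280/9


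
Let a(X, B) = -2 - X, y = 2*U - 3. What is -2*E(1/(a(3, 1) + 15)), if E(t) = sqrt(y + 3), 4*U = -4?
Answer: -2*I*sqrt(2) ≈ -2.8284*I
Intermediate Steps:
U = -1 (U = (1/4)*(-4) = -1)
y = -5 (y = 2*(-1) - 3 = -2 - 3 = -5)
E(t) = I*sqrt(2) (E(t) = sqrt(-5 + 3) = sqrt(-2) = I*sqrt(2))
-2*E(1/(a(3, 1) + 15)) = -2*I*sqrt(2)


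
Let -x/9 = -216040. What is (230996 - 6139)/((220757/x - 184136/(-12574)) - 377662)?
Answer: -2748694987641240/4616432141058101 ≈ -0.59542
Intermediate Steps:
x = 1944360 (x = -9*(-216040) = 1944360)
(230996 - 6139)/((220757/x - 184136/(-12574)) - 377662) = (230996 - 6139)/((220757/1944360 - 184136/(-12574)) - 377662) = 224857/((220757*(1/1944360) - 184136*(-1/12574)) - 377662) = 224857/((220757/1944360 + 92068/6287) - 377662) = 224857/(180401235739/12224191320 - 377662) = 224857/(-4616432141058101/12224191320) = 224857*(-12224191320/4616432141058101) = -2748694987641240/4616432141058101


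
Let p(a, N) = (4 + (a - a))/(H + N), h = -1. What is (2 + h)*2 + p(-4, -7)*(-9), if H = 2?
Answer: 46/5 ≈ 9.2000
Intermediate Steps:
p(a, N) = 4/(2 + N) (p(a, N) = (4 + (a - a))/(2 + N) = (4 + 0)/(2 + N) = 4/(2 + N))
(2 + h)*2 + p(-4, -7)*(-9) = (2 - 1)*2 + (4/(2 - 7))*(-9) = 1*2 + (4/(-5))*(-9) = 2 + (4*(-⅕))*(-9) = 2 - ⅘*(-9) = 2 + 36/5 = 46/5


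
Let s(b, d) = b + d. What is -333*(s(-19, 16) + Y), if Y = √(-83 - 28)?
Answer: 999 - 333*I*√111 ≈ 999.0 - 3508.4*I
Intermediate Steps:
Y = I*√111 (Y = √(-111) = I*√111 ≈ 10.536*I)
-333*(s(-19, 16) + Y) = -333*((-19 + 16) + I*√111) = -333*(-3 + I*√111) = 999 - 333*I*√111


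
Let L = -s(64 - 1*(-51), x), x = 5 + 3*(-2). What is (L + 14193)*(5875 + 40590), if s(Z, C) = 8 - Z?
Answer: 664449500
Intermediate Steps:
x = -1 (x = 5 - 6 = -1)
L = 107 (L = -(8 - (64 - 1*(-51))) = -(8 - (64 + 51)) = -(8 - 1*115) = -(8 - 115) = -1*(-107) = 107)
(L + 14193)*(5875 + 40590) = (107 + 14193)*(5875 + 40590) = 14300*46465 = 664449500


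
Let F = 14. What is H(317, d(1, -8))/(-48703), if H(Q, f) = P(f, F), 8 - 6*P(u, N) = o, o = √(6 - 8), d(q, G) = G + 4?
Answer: -4/146109 + I*√2/292218 ≈ -2.7377e-5 + 4.8396e-6*I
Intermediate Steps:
d(q, G) = 4 + G
o = I*√2 (o = √(-2) = I*√2 ≈ 1.4142*I)
P(u, N) = 4/3 - I*√2/6
H(Q, f) = 4/3 - I*√2/6
H(317, d(1, -8))/(-48703) = (4/3 - I*√2/6)/(-48703) = (4/3 - I*√2/6)*(-1/48703) = -4/146109 + I*√2/292218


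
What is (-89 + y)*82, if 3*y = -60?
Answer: -8938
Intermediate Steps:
y = -20 (y = (1/3)*(-60) = -20)
(-89 + y)*82 = (-89 - 20)*82 = -109*82 = -8938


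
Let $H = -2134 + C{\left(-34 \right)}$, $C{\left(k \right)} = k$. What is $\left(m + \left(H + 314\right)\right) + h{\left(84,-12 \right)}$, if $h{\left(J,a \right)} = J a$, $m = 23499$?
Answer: $20637$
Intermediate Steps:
$H = -2168$ ($H = -2134 - 34 = -2168$)
$\left(m + \left(H + 314\right)\right) + h{\left(84,-12 \right)} = \left(23499 + \left(-2168 + 314\right)\right) + 84 \left(-12\right) = \left(23499 - 1854\right) - 1008 = 21645 - 1008 = 20637$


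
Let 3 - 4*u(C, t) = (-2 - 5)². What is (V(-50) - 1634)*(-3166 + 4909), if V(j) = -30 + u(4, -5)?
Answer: -5840793/2 ≈ -2.9204e+6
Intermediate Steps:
u(C, t) = -23/2 (u(C, t) = ¾ - (-2 - 5)²/4 = ¾ - ¼*(-7)² = ¾ - ¼*49 = ¾ - 49/4 = -23/2)
V(j) = -83/2 (V(j) = -30 - 23/2 = -83/2)
(V(-50) - 1634)*(-3166 + 4909) = (-83/2 - 1634)*(-3166 + 4909) = -3351/2*1743 = -5840793/2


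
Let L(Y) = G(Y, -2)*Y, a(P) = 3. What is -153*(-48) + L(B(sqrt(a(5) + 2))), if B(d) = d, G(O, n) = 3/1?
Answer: 7344 + 3*sqrt(5) ≈ 7350.7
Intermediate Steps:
G(O, n) = 3 (G(O, n) = 3*1 = 3)
L(Y) = 3*Y
-153*(-48) + L(B(sqrt(a(5) + 2))) = -153*(-48) + 3*sqrt(3 + 2) = 7344 + 3*sqrt(5)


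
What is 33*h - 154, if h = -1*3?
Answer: -253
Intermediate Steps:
h = -3
33*h - 154 = 33*(-3) - 154 = -99 - 154 = -253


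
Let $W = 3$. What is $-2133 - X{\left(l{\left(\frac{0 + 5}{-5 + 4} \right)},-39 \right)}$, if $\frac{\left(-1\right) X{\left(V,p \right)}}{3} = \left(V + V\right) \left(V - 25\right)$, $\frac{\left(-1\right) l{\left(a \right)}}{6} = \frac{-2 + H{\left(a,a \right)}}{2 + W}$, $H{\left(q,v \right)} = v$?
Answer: $- \frac{74241}{25} \approx -2969.6$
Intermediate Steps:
$l{\left(a \right)} = \frac{12}{5} - \frac{6 a}{5}$ ($l{\left(a \right)} = - 6 \frac{-2 + a}{2 + 3} = - 6 \frac{-2 + a}{5} = - 6 \left(-2 + a\right) \frac{1}{5} = - 6 \left(- \frac{2}{5} + \frac{a}{5}\right) = \frac{12}{5} - \frac{6 a}{5}$)
$X{\left(V,p \right)} = - 6 V \left(-25 + V\right)$ ($X{\left(V,p \right)} = - 3 \left(V + V\right) \left(V - 25\right) = - 3 \cdot 2 V \left(-25 + V\right) = - 6 V \left(-25 + V\right)$)
$-2133 - X{\left(l{\left(\frac{0 + 5}{-5 + 4} \right)},-39 \right)} = -2133 - 6 \left(\frac{12}{5} - \frac{6 \frac{0 + 5}{-5 + 4}}{5}\right) \left(25 - \left(\frac{12}{5} - \frac{6 \frac{0 + 5}{-5 + 4}}{5}\right)\right) = -2133 - 6 \left(\frac{12}{5} - \frac{6 \frac{5}{-1}}{5}\right) \left(25 - \left(\frac{12}{5} - \frac{6 \frac{5}{-1}}{5}\right)\right) = -2133 - 6 \left(\frac{12}{5} - \frac{6 \cdot 5 \left(-1\right)}{5}\right) \left(25 - \left(\frac{12}{5} - \frac{6 \cdot 5 \left(-1\right)}{5}\right)\right) = -2133 - 6 \left(\frac{12}{5} - -6\right) \left(25 - \left(\frac{12}{5} - -6\right)\right) = -2133 - 6 \left(\frac{12}{5} + 6\right) \left(25 - \left(\frac{12}{5} + 6\right)\right) = -2133 - 6 \cdot \frac{42}{5} \left(25 - \frac{42}{5}\right) = -2133 - 6 \cdot \frac{42}{5} \cdot \frac{83}{5} = -2133 - \frac{20916}{25} = - \frac{74241}{25}$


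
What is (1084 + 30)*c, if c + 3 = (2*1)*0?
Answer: -3342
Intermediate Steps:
c = -3 (c = -3 + (2*1)*0 = -3 + 2*0 = -3 + 0 = -3)
(1084 + 30)*c = (1084 + 30)*(-3) = 1114*(-3) = -3342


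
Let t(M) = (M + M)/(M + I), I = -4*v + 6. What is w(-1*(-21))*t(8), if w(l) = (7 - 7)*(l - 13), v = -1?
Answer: 0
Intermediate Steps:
w(l) = 0 (w(l) = 0*(-13 + l) = 0)
I = 10 (I = -4*(-1) + 6 = 4 + 6 = 10)
t(M) = 2*M/(10 + M) (t(M) = (M + M)/(M + 10) = (2*M)/(10 + M) = 2*M/(10 + M))
w(-1*(-21))*t(8) = 0*(2*8/(10 + 8)) = 0*(2*8/18) = 0*(2*8*(1/18)) = 0*(8/9) = 0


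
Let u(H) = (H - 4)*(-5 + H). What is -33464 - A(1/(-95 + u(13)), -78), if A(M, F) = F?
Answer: -33386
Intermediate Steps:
u(H) = (-5 + H)*(-4 + H) (u(H) = (-4 + H)*(-5 + H) = (-5 + H)*(-4 + H))
-33464 - A(1/(-95 + u(13)), -78) = -33464 - 1*(-78) = -33464 + 78 = -33386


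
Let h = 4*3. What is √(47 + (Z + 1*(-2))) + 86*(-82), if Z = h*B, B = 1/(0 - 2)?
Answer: -7052 + √39 ≈ -7045.8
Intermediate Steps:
B = -½ (B = 1/(-2) = -½ ≈ -0.50000)
h = 12
Z = -6 (Z = 12*(-½) = -6)
√(47 + (Z + 1*(-2))) + 86*(-82) = √(47 + (-6 + 1*(-2))) + 86*(-82) = √(47 + (-6 - 2)) - 7052 = √(47 - 8) - 7052 = √39 - 7052 = -7052 + √39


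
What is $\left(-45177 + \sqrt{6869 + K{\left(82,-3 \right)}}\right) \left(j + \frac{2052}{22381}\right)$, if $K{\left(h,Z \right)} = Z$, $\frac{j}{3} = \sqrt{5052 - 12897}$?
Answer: $- \frac{3 \left(684 + 22381 i \sqrt{7845}\right) \left(45177 - \sqrt{6866}\right)}{22381} \approx -4134.5 - 1.1982 \cdot 10^{7} i$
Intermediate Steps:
$j = 3 i \sqrt{7845}$ ($j = 3 \sqrt{5052 - 12897} = 3 \sqrt{-7845} = 3 i \sqrt{7845} \approx 265.72 i$)
$\left(-45177 + \sqrt{6869 + K{\left(82,-3 \right)}}\right) \left(j + \frac{2052}{22381}\right) = \left(-45177 + \sqrt{6869 - 3}\right) \left(3 i \sqrt{7845} + \frac{2052}{22381}\right) = \left(-45177 + \sqrt{6866}\right) \left(3 i \sqrt{7845} + 2052 \cdot \frac{1}{22381}\right) = \left(-45177 + \sqrt{6866}\right) \left(3 i \sqrt{7845} + \frac{2052}{22381}\right) = \left(-45177 + \sqrt{6866}\right) \left(\frac{2052}{22381} + 3 i \sqrt{7845}\right)$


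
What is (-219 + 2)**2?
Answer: 47089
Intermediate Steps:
(-219 + 2)**2 = (-217)**2 = 47089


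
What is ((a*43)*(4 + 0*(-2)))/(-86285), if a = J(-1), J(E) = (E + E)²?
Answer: -688/86285 ≈ -0.0079736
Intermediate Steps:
J(E) = 4*E² (J(E) = (2*E)² = 4*E²)
a = 4 (a = 4*(-1)² = 4*1 = 4)
((a*43)*(4 + 0*(-2)))/(-86285) = ((4*43)*(4 + 0*(-2)))/(-86285) = (172*(4 + 0))*(-1/86285) = (172*4)*(-1/86285) = 688*(-1/86285) = -688/86285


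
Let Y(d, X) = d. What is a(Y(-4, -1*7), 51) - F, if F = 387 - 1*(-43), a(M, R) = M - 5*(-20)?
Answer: -334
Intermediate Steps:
a(M, R) = 100 + M (a(M, R) = M + 100 = 100 + M)
F = 430 (F = 387 + 43 = 430)
a(Y(-4, -1*7), 51) - F = (100 - 4) - 1*430 = 96 - 430 = -334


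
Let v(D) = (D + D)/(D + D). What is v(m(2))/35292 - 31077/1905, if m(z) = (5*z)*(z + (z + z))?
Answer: -365589193/22410420 ≈ -16.313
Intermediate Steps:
m(z) = 15*z² (m(z) = (5*z)*(z + 2*z) = (5*z)*(3*z) = 15*z²)
v(D) = 1 (v(D) = (2*D)/((2*D)) = (2*D)*(1/(2*D)) = 1)
v(m(2))/35292 - 31077/1905 = 1/35292 - 31077/1905 = 1*(1/35292) - 31077*1/1905 = 1/35292 - 10359/635 = -365589193/22410420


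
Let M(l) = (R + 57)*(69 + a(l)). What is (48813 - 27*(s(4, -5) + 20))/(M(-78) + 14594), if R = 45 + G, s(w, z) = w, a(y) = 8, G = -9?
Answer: 507/229 ≈ 2.2140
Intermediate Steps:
R = 36 (R = 45 - 9 = 36)
M(l) = 7161 (M(l) = (36 + 57)*(69 + 8) = 93*77 = 7161)
(48813 - 27*(s(4, -5) + 20))/(M(-78) + 14594) = (48813 - 27*(4 + 20))/(7161 + 14594) = (48813 - 27*24)/21755 = (48813 - 648)*(1/21755) = 48165*(1/21755) = 507/229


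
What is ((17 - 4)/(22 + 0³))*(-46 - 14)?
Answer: -390/11 ≈ -35.455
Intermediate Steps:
((17 - 4)/(22 + 0³))*(-46 - 14) = (13/(22 + 0))*(-60) = (13/22)*(-60) = -390/11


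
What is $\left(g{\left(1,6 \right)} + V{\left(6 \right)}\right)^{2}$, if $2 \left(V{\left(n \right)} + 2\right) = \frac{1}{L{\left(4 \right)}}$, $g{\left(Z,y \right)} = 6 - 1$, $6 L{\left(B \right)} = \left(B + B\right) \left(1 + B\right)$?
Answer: $\frac{15129}{1600} \approx 9.4556$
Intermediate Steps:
$L{\left(B \right)} = \frac{B \left(1 + B\right)}{3}$ ($L{\left(B \right)} = \frac{\left(B + B\right) \left(1 + B\right)}{6} = \frac{2 B \left(1 + B\right)}{6} = \frac{B \left(1 + B\right)}{3}$)
$g{\left(Z,y \right)} = 5$ ($g{\left(Z,y \right)} = 6 - 1 = 5$)
$V{\left(n \right)} = - \frac{77}{40}$ ($V{\left(n \right)} = -2 + \frac{1}{2 \cdot \frac{1}{3} \cdot 4 \left(1 + 4\right)} = -2 + \frac{1}{2 \cdot \frac{1}{3} \cdot 4 \cdot 5} = -2 + \frac{1}{2 \cdot \frac{20}{3}} = -2 + \frac{1}{2} \cdot \frac{3}{20} = -2 + \frac{3}{40} = - \frac{77}{40}$)
$\left(g{\left(1,6 \right)} + V{\left(6 \right)}\right)^{2} = \left(5 - \frac{77}{40}\right)^{2} = \left(\frac{123}{40}\right)^{2} = \frac{15129}{1600}$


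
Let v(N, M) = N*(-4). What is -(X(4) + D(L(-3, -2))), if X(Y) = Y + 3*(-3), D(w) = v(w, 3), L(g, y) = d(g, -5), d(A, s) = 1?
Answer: 9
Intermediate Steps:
v(N, M) = -4*N
L(g, y) = 1
D(w) = -4*w
X(Y) = -9 + Y (X(Y) = Y - 9 = -9 + Y)
-(X(4) + D(L(-3, -2))) = -((-9 + 4) - 4*1) = -(-5 - 4) = -1*(-9) = 9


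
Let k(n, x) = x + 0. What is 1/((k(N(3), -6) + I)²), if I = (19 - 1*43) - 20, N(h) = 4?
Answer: 1/2500 ≈ 0.00040000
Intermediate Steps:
I = -44 (I = (19 - 43) - 20 = -24 - 20 = -44)
k(n, x) = x
1/((k(N(3), -6) + I)²) = 1/((-6 - 44)²) = 1/((-50)²) = 1/2500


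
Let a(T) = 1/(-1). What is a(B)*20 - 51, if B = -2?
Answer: -71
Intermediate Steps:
a(T) = -1
a(B)*20 - 51 = -1*20 - 51 = -20 - 51 = -71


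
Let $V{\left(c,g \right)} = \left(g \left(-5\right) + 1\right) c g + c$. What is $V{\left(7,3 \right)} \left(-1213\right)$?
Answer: $348131$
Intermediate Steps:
$V{\left(c,g \right)} = c + c g \left(1 - 5 g\right)$ ($V{\left(c,g \right)} = \left(- 5 g + 1\right) c g + c = \left(1 - 5 g\right) c g + c = c \left(1 - 5 g\right) g + c = c g \left(1 - 5 g\right) + c = c + c g \left(1 - 5 g\right)$)
$V{\left(7,3 \right)} \left(-1213\right) = 7 \left(1 + 3 - 5 \cdot 3^{2}\right) \left(-1213\right) = 7 \left(1 + 3 - 45\right) \left(-1213\right) = 7 \left(-41\right) \left(-1213\right) = \left(-287\right) \left(-1213\right) = 348131$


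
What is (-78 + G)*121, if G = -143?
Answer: -26741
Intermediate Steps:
(-78 + G)*121 = (-78 - 143)*121 = -221*121 = -26741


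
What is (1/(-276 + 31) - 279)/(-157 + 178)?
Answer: -68356/5145 ≈ -13.286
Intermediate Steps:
(1/(-276 + 31) - 279)/(-157 + 178) = (1/(-245) - 279)/21 = (-1/245 - 279)*(1/21) = -68356/245*1/21 = -68356/5145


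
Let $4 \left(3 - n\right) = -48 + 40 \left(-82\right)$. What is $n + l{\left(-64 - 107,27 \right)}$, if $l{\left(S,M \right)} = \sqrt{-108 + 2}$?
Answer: $835 + i \sqrt{106} \approx 835.0 + 10.296 i$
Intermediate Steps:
$l{\left(S,M \right)} = i \sqrt{106}$ ($l{\left(S,M \right)} = \sqrt{-106} = i \sqrt{106}$)
$n = 835$ ($n = 3 - \frac{-48 + 40 \left(-82\right)}{4} = 3 - \frac{-48 - 3280}{4} = 3 - -832 = 3 + 832 = 835$)
$n + l{\left(-64 - 107,27 \right)} = 835 + i \sqrt{106}$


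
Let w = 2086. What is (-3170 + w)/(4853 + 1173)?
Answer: -542/3013 ≈ -0.17989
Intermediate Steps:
(-3170 + w)/(4853 + 1173) = (-3170 + 2086)/(4853 + 1173) = -1084/6026 = -1084*1/6026 = -542/3013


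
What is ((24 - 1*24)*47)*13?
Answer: 0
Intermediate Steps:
((24 - 1*24)*47)*13 = ((24 - 24)*47)*13 = (0*47)*13 = 0*13 = 0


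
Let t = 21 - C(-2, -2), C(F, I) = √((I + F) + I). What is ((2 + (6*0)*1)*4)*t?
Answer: 168 - 8*I*√6 ≈ 168.0 - 19.596*I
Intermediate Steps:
C(F, I) = √(F + 2*I) (C(F, I) = √((F + I) + I) = √(F + 2*I))
t = 21 - I*√6 (t = 21 - √(-2 + 2*(-2)) = 21 - √(-2 - 4) = 21 - √(-6) = 21 - I*√6 ≈ 21.0 - 2.4495*I)
((2 + (6*0)*1)*4)*t = ((2 + (6*0)*1)*4)*(21 - I*√6) = ((2 + 0*1)*4)*(21 - I*√6) = ((2 + 0)*4)*(21 - I*√6) = (2*4)*(21 - I*√6) = 8*(21 - I*√6) = 168 - 8*I*√6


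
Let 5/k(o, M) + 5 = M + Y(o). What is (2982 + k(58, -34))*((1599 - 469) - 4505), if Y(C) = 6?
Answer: -110701125/11 ≈ -1.0064e+7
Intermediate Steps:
k(o, M) = 5/(1 + M) (k(o, M) = 5/(-5 + (M + 6)) = 5/(-5 + (6 + M)) = 5/(1 + M))
(2982 + k(58, -34))*((1599 - 469) - 4505) = (2982 + 5/(1 - 34))*((1599 - 469) - 4505) = (2982 + 5/(-33))*(1130 - 4505) = (2982 + 5*(-1/33))*(-3375) = (2982 - 5/33)*(-3375) = (98401/33)*(-3375) = -110701125/11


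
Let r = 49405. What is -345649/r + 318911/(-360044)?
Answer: -140204646511/17787973820 ≈ -7.8820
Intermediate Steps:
-345649/r + 318911/(-360044) = -345649/49405 + 318911/(-360044) = -345649*1/49405 + 318911*(-1/360044) = -345649/49405 - 318911/360044 = -140204646511/17787973820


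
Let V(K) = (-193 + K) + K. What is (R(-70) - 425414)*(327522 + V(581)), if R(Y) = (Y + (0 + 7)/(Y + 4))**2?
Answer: -66855008613245/484 ≈ -1.3813e+11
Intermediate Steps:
V(K) = -193 + 2*K
R(Y) = (Y + 7/(4 + Y))**2
(R(-70) - 425414)*(327522 + V(581)) = ((7 + (-70)**2 + 4*(-70))**2/(4 - 70)**2 - 425414)*(327522 + (-193 + 2*581)) = ((7 + 4900 - 280)**2/(-66)**2 - 425414)*(327522 + (-193 + 1162)) = ((1/4356)*4627**2 - 425414)*(327522 + 969) = ((1/4356)*21409129 - 425414)*328491 = (21409129/4356 - 425414)*328491 = -1831694255/4356*328491 = -66855008613245/484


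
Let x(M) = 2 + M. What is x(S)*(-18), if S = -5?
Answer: 54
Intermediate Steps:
x(S)*(-18) = (2 - 5)*(-18) = -3*(-18) = 54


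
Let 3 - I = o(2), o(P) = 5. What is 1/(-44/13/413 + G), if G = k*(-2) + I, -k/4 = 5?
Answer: 5369/203978 ≈ 0.026321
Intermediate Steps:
k = -20 (k = -4*5 = -20)
I = -2 (I = 3 - 1*5 = 3 - 5 = -2)
G = 38 (G = -20*(-2) - 2 = 40 - 2 = 38)
1/(-44/13/413 + G) = 1/(-44/13/413 + 38) = 1/(-44/13*(1/413) + 38) = 1/(-22*2/13*(1/413) + 38) = 1/(-44/13*1/413 + 38) = 1/(-44/5369 + 38) = 1/(203978/5369) = 5369/203978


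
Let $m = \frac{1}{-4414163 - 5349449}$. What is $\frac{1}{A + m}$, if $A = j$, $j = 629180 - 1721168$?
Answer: $- \frac{9763612}{10661747140657} \approx -9.1576 \cdot 10^{-7}$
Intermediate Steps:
$m = - \frac{1}{9763612}$ ($m = \frac{1}{-9763612} = - \frac{1}{9763612} \approx -1.0242 \cdot 10^{-7}$)
$j = -1091988$
$A = -1091988$
$\frac{1}{A + m} = \frac{1}{-1091988 - \frac{1}{9763612}} = \frac{1}{- \frac{10661747140657}{9763612}} = - \frac{9763612}{10661747140657}$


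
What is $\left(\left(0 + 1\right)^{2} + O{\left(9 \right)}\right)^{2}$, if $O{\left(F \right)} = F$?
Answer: $100$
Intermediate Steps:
$\left(\left(0 + 1\right)^{2} + O{\left(9 \right)}\right)^{2} = \left(\left(0 + 1\right)^{2} + 9\right)^{2} = \left(1^{2} + 9\right)^{2} = \left(1 + 9\right)^{2} = 10^{2} = 100$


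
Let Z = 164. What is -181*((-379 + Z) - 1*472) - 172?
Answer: 124175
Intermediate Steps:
-181*((-379 + Z) - 1*472) - 172 = -181*((-379 + 164) - 1*472) - 172 = -181*(-215 - 472) - 172 = -181*(-687) - 172 = 124347 - 172 = 124175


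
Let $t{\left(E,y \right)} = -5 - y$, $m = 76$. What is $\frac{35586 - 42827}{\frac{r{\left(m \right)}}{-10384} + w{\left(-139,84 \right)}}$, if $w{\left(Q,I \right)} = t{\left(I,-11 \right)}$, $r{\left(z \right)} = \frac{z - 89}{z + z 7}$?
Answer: $- \frac{45715850752}{37880845} \approx -1206.8$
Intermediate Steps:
$r{\left(z \right)} = \frac{-89 + z}{8 z}$ ($r{\left(z \right)} = \frac{-89 + z}{z + 7 z} = \frac{-89 + z}{8 z}$)
$w{\left(Q,I \right)} = 6$ ($w{\left(Q,I \right)} = -5 - -11 = -5 + 11 = 6$)
$\frac{35586 - 42827}{\frac{r{\left(m \right)}}{-10384} + w{\left(-139,84 \right)}} = \frac{35586 - 42827}{\frac{\frac{1}{8} \cdot \frac{1}{76} \left(-89 + 76\right)}{-10384} + 6} = - \frac{7241}{\frac{1}{8} \cdot \frac{1}{76} \left(-13\right) \left(- \frac{1}{10384}\right) + 6} = - \frac{7241}{\left(- \frac{13}{608}\right) \left(- \frac{1}{10384}\right) + 6} = - \frac{7241}{\frac{13}{6313472} + 6} = - \frac{7241}{\frac{37880845}{6313472}} = \left(-7241\right) \frac{6313472}{37880845} = - \frac{45715850752}{37880845}$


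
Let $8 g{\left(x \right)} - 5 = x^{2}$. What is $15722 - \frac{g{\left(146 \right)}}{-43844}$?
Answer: $\frac{5514544265}{350752} \approx 15722.0$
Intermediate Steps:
$g{\left(x \right)} = \frac{5}{8} + \frac{x^{2}}{8}$
$15722 - \frac{g{\left(146 \right)}}{-43844} = 15722 - \frac{\frac{5}{8} + \frac{146^{2}}{8}}{-43844} = 15722 - \left(\frac{5}{8} + \frac{1}{8} \cdot 21316\right) \left(- \frac{1}{43844}\right) = 15722 - \left(\frac{5}{8} + \frac{5329}{2}\right) \left(- \frac{1}{43844}\right) = 15722 - \frac{21321}{8} \left(- \frac{1}{43844}\right) = 15722 - - \frac{21321}{350752} = 15722 + \frac{21321}{350752} = \frac{5514544265}{350752}$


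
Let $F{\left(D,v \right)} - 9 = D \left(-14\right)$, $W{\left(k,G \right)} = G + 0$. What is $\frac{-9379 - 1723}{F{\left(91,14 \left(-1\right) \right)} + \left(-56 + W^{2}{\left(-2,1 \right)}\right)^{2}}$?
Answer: $- \frac{5551}{880} \approx -6.308$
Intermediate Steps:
$W{\left(k,G \right)} = G$
$F{\left(D,v \right)} = 9 - 14 D$ ($F{\left(D,v \right)} = 9 + D \left(-14\right) = 9 - 14 D$)
$\frac{-9379 - 1723}{F{\left(91,14 \left(-1\right) \right)} + \left(-56 + W^{2}{\left(-2,1 \right)}\right)^{2}} = \frac{-9379 - 1723}{\left(9 - 1274\right) + \left(-56 + 1^{2}\right)^{2}} = - \frac{11102}{\left(9 - 1274\right) + \left(-56 + 1\right)^{2}} = - \frac{11102}{-1265 + \left(-55\right)^{2}} = - \frac{11102}{-1265 + 3025} = - \frac{11102}{1760} = \left(-11102\right) \frac{1}{1760} = - \frac{5551}{880}$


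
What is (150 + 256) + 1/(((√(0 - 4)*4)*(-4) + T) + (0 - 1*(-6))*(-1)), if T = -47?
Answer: 1556145/3833 + 32*I/3833 ≈ 405.99 + 0.0083486*I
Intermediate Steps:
(150 + 256) + 1/(((√(0 - 4)*4)*(-4) + T) + (0 - 1*(-6))*(-1)) = (150 + 256) + 1/(((√(0 - 4)*4)*(-4) - 47) + (0 - 1*(-6))*(-1)) = 406 + 1/(((√(-4)*4)*(-4) - 47) + (0 + 6)*(-1)) = 406 + 1/((((2*I)*4)*(-4) - 47) + 6*(-1)) = 406 + 1/(((8*I)*(-4) - 47) - 6) = 406 + 1/((-32*I - 47) - 6) = 406 + 1/((-47 - 32*I) - 6) = 406 + 1/(-53 - 32*I) = 406 + (-53 + 32*I)/3833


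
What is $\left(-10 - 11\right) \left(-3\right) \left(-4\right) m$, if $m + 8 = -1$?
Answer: $2268$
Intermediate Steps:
$m = -9$ ($m = -8 - 1 = -9$)
$\left(-10 - 11\right) \left(-3\right) \left(-4\right) m = \left(-10 - 11\right) \left(-3\right) \left(-4\right) \left(-9\right) = - 21 \cdot 12 \left(-9\right) = \left(-21\right) \left(-108\right) = 2268$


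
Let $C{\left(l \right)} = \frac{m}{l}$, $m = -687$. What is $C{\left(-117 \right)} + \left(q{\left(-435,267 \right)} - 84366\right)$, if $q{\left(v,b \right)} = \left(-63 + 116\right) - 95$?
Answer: $- \frac{3291683}{39} \approx -84402.0$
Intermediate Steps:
$q{\left(v,b \right)} = -42$ ($q{\left(v,b \right)} = 53 - 95 = -42$)
$C{\left(l \right)} = - \frac{687}{l}$
$C{\left(-117 \right)} + \left(q{\left(-435,267 \right)} - 84366\right) = - \frac{687}{-117} - 84408 = \left(-687\right) \left(- \frac{1}{117}\right) - 84408 = \frac{229}{39} - 84408 = - \frac{3291683}{39}$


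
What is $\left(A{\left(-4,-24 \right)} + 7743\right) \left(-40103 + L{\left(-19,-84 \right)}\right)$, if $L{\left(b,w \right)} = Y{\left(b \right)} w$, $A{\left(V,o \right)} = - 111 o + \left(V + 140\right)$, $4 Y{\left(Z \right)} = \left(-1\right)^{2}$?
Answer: $-423027332$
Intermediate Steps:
$Y{\left(Z \right)} = \frac{1}{4}$ ($Y{\left(Z \right)} = \frac{\left(-1\right)^{2}}{4} = \frac{1}{4} \cdot 1 = \frac{1}{4}$)
$A{\left(V,o \right)} = 140 + V - 111 o$ ($A{\left(V,o \right)} = - 111 o + \left(140 + V\right) = 140 + V - 111 o$)
$L{\left(b,w \right)} = \frac{w}{4}$
$\left(A{\left(-4,-24 \right)} + 7743\right) \left(-40103 + L{\left(-19,-84 \right)}\right) = \left(\left(140 - 4 - -2664\right) + 7743\right) \left(-40103 + \frac{1}{4} \left(-84\right)\right) = \left(\left(140 - 4 + 2664\right) + 7743\right) \left(-40103 - 21\right) = \left(2800 + 7743\right) \left(-40124\right) = 10543 \left(-40124\right) = -423027332$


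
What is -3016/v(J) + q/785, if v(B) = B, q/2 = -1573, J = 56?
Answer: -317967/5495 ≈ -57.865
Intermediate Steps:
q = -3146 (q = 2*(-1573) = -3146)
-3016/v(J) + q/785 = -3016/56 - 3146/785 = -3016*1/56 - 3146*1/785 = -377/7 - 3146/785 = -317967/5495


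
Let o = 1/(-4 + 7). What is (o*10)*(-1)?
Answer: -10/3 ≈ -3.3333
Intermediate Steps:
o = ⅓ (o = 1/3 = ⅓ ≈ 0.33333)
(o*10)*(-1) = ((⅓)*10)*(-1) = (10/3)*(-1) = -10/3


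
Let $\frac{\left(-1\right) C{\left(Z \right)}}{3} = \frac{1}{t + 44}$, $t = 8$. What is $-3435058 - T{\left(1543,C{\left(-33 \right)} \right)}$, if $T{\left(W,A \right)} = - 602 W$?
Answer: $-2506172$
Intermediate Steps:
$C{\left(Z \right)} = - \frac{3}{52}$ ($C{\left(Z \right)} = - \frac{3}{8 + 44} = - \frac{3}{52}$)
$-3435058 - T{\left(1543,C{\left(-33 \right)} \right)} = -3435058 - \left(-602\right) 1543 = -3435058 - -928886 = -3435058 + 928886 = -2506172$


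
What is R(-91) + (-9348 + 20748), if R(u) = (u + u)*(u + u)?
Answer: 44524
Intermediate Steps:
R(u) = 4*u**2 (R(u) = (2*u)*(2*u) = 4*u**2)
R(-91) + (-9348 + 20748) = 4*(-91)**2 + (-9348 + 20748) = 4*8281 + 11400 = 33124 + 11400 = 44524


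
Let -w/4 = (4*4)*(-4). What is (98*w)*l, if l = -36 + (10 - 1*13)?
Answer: -978432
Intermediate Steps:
w = 256 (w = -4*4*4*(-4) = -64*(-4) = -4*(-64) = 256)
l = -39 (l = -36 + (10 - 13) = -36 - 3 = -39)
(98*w)*l = (98*256)*(-39) = 25088*(-39) = -978432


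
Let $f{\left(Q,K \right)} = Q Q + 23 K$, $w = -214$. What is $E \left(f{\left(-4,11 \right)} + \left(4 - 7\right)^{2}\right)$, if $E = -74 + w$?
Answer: $-80064$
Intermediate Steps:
$f{\left(Q,K \right)} = Q^{2} + 23 K$
$E = -288$ ($E = -74 - 214 = -288$)
$E \left(f{\left(-4,11 \right)} + \left(4 - 7\right)^{2}\right) = - 288 \left(\left(\left(-4\right)^{2} + 23 \cdot 11\right) + \left(4 - 7\right)^{2}\right) = - 288 \left(\left(16 + 253\right) + \left(-3\right)^{2}\right) = - 288 \left(269 + 9\right) = \left(-288\right) 278 = -80064$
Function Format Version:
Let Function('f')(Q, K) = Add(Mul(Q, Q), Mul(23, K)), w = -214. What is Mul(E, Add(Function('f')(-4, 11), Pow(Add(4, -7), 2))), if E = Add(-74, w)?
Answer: -80064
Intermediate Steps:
Function('f')(Q, K) = Add(Pow(Q, 2), Mul(23, K))
E = -288 (E = Add(-74, -214) = -288)
Mul(E, Add(Function('f')(-4, 11), Pow(Add(4, -7), 2))) = Mul(-288, Add(Add(Pow(-4, 2), Mul(23, 11)), Pow(Add(4, -7), 2))) = Mul(-288, Add(Add(16, 253), Pow(-3, 2))) = Mul(-288, Add(269, 9)) = Mul(-288, 278) = -80064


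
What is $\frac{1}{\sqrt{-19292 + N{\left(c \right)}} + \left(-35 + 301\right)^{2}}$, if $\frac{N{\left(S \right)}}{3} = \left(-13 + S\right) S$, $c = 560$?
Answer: $\frac{2527}{178768281} - \frac{\sqrt{224917}}{2502755934} \approx 1.3946 \cdot 10^{-5}$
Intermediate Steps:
$N{\left(S \right)} = 3 S \left(-13 + S\right)$ ($N{\left(S \right)} = 3 \left(-13 + S\right) S = 3 S \left(-13 + S\right)$)
$\frac{1}{\sqrt{-19292 + N{\left(c \right)}} + \left(-35 + 301\right)^{2}} = \frac{1}{\sqrt{-19292 + 3 \cdot 560 \left(-13 + 560\right)} + \left(-35 + 301\right)^{2}} = \frac{1}{\sqrt{-19292 + 3 \cdot 560 \cdot 547} + 266^{2}} = \frac{1}{\sqrt{-19292 + 918960} + 70756} = \frac{1}{\sqrt{899668} + 70756} = \frac{1}{2 \sqrt{224917} + 70756} = \frac{1}{70756 + 2 \sqrt{224917}}$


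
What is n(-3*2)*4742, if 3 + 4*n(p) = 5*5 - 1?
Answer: 49791/2 ≈ 24896.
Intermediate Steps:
n(p) = 21/4 (n(p) = -¾ + (5*5 - 1)/4 = -¾ + (25 - 1)/4 = -¾ + (¼)*24 = -¾ + 6 = 21/4)
n(-3*2)*4742 = (21/4)*4742 = 49791/2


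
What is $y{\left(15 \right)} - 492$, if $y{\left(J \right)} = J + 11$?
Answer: $-466$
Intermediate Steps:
$y{\left(J \right)} = 11 + J$
$y{\left(15 \right)} - 492 = \left(11 + 15\right) - 492 = 26 - 492 = -466$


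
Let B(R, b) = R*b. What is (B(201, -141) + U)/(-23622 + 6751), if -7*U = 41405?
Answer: 34256/16871 ≈ 2.0305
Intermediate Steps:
U = -5915 (U = -⅐*41405 = -5915)
(B(201, -141) + U)/(-23622 + 6751) = (201*(-141) - 5915)/(-23622 + 6751) = (-28341 - 5915)/(-16871) = -34256*(-1/16871) = 34256/16871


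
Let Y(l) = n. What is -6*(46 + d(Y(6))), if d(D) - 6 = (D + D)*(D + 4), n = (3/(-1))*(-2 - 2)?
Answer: -2616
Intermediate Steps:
n = 12 (n = (3*(-1))*(-4) = -3*(-4) = 12)
Y(l) = 12
d(D) = 6 + 2*D*(4 + D) (d(D) = 6 + (D + D)*(D + 4) = 6 + (2*D)*(4 + D) = 6 + 2*D*(4 + D))
-6*(46 + d(Y(6))) = -6*(46 + (6 + 2*12² + 8*12)) = -6*(46 + (6 + 2*144 + 96)) = -6*(46 + (6 + 288 + 96)) = -6*(46 + 390) = -6*436 = -2616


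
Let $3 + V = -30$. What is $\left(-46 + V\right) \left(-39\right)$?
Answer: $3081$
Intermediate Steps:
$V = -33$ ($V = -3 - 30 = -33$)
$\left(-46 + V\right) \left(-39\right) = \left(-46 - 33\right) \left(-39\right) = \left(-79\right) \left(-39\right) = 3081$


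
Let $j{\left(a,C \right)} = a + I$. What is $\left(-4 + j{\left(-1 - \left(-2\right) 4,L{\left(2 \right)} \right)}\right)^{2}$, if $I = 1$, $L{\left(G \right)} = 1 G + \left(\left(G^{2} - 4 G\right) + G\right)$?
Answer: $16$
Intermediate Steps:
$L{\left(G \right)} = G^{2} - 2 G$ ($L{\left(G \right)} = G + \left(G^{2} - 3 G\right) = G^{2} - 2 G$)
$j{\left(a,C \right)} = 1 + a$ ($j{\left(a,C \right)} = a + 1 = 1 + a$)
$\left(-4 + j{\left(-1 - \left(-2\right) 4,L{\left(2 \right)} \right)}\right)^{2} = \left(-4 + \left(1 - \left(1 - 8\right)\right)\right)^{2} = \left(-4 + \left(1 - -7\right)\right)^{2} = \left(-4 + \left(1 + \left(-1 + 8\right)\right)\right)^{2} = \left(-4 + \left(1 + 7\right)\right)^{2} = \left(-4 + 8\right)^{2} = 4^{2} = 16$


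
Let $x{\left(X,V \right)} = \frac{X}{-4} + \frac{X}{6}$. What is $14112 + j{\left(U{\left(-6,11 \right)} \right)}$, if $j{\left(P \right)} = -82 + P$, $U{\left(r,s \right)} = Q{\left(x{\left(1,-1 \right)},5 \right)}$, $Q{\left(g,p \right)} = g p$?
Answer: $\frac{168355}{12} \approx 14030.0$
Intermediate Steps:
$x{\left(X,V \right)} = - \frac{X}{12}$ ($x{\left(X,V \right)} = X \left(- \frac{1}{4}\right) + X \frac{1}{6} = - \frac{X}{4} + \frac{X}{6} = - \frac{X}{12}$)
$U{\left(r,s \right)} = - \frac{5}{12}$ ($U{\left(r,s \right)} = \left(- \frac{1}{12}\right) 1 \cdot 5 = \left(- \frac{1}{12}\right) 5 = - \frac{5}{12}$)
$14112 + j{\left(U{\left(-6,11 \right)} \right)} = 14112 - \frac{989}{12} = \frac{168355}{12}$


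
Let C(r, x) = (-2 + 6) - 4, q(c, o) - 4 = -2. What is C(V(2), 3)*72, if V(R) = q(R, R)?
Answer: 0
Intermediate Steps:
q(c, o) = 2 (q(c, o) = 4 - 2 = 2)
V(R) = 2
C(r, x) = 0 (C(r, x) = 4 - 4 = 0)
C(V(2), 3)*72 = 0*72 = 0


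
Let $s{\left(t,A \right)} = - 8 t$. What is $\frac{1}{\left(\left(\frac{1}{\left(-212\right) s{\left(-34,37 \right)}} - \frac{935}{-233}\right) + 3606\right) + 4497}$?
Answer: $\frac{13435712}{108923489943} \approx 0.00012335$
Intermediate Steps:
$\frac{1}{\left(\left(\frac{1}{\left(-212\right) s{\left(-34,37 \right)}} - \frac{935}{-233}\right) + 3606\right) + 4497} = \frac{1}{\left(\left(\frac{1}{\left(-212\right) \left(\left(-8\right) \left(-34\right)\right)} - \frac{935}{-233}\right) + 3606\right) + 4497} = \frac{1}{\left(\left(- \frac{1}{212 \cdot 272} - - \frac{935}{233}\right) + 3606\right) + 4497} = \frac{1}{\left(\left(\left(- \frac{1}{212}\right) \frac{1}{272} + \frac{935}{233}\right) + 3606\right) + 4497} = \frac{1}{\left(\left(- \frac{1}{57664} + \frac{935}{233}\right) + 3606\right) + 4497} = \frac{1}{\left(\frac{53915607}{13435712} + 3606\right) + 4497} = \frac{1}{\frac{48503093079}{13435712} + 4497} = \frac{1}{\frac{108923489943}{13435712}} = \frac{13435712}{108923489943}$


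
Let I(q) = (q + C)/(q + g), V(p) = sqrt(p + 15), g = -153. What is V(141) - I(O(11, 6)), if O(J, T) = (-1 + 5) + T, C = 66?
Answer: 76/143 + 2*sqrt(39) ≈ 13.021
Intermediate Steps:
V(p) = sqrt(15 + p)
O(J, T) = 4 + T
I(q) = (66 + q)/(-153 + q) (I(q) = (q + 66)/(q - 153) = (66 + q)/(-153 + q))
V(141) - I(O(11, 6)) = sqrt(15 + 141) - (66 + (4 + 6))/(-153 + (4 + 6)) = sqrt(156) - (66 + 10)/(-153 + 10) = 2*sqrt(39) - 76/(-143) = 2*sqrt(39) - (-1)*76/143 = 2*sqrt(39) - 1*(-76/143) = 2*sqrt(39) + 76/143 = 76/143 + 2*sqrt(39)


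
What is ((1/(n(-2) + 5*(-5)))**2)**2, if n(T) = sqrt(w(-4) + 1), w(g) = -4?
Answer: (25 - I*sqrt(3))**(-4) ≈ 2.4392e-6 + 6.9265e-7*I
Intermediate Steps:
n(T) = I*sqrt(3) (n(T) = sqrt(-4 + 1) = sqrt(-3) = I*sqrt(3))
((1/(n(-2) + 5*(-5)))**2)**2 = ((1/(I*sqrt(3) + 5*(-5)))**2)**2 = ((1/(I*sqrt(3) - 25))**2)**2 = ((1/(-25 + I*sqrt(3)))**2)**2 = ((-25 + I*sqrt(3))**(-2))**2 = (-25 + I*sqrt(3))**(-4)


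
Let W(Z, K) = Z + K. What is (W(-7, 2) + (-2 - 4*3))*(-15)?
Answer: 285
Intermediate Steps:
W(Z, K) = K + Z
(W(-7, 2) + (-2 - 4*3))*(-15) = ((2 - 7) + (-2 - 4*3))*(-15) = (-5 + (-2 - 12))*(-15) = (-5 - 14)*(-15) = -19*(-15) = 285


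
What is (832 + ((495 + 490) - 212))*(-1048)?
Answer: -1682040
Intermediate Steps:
(832 + ((495 + 490) - 212))*(-1048) = (832 + (985 - 212))*(-1048) = (832 + 773)*(-1048) = 1605*(-1048) = -1682040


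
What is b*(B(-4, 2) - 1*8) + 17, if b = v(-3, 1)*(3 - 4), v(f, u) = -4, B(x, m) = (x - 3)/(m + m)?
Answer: -22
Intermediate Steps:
B(x, m) = (-3 + x)/(2*m) (B(x, m) = (-3 + x)/((2*m)) = (-3 + x)*(1/(2*m)) = (-3 + x)/(2*m))
b = 4 (b = -4*(3 - 4) = -4*(-1) = 4)
b*(B(-4, 2) - 1*8) + 17 = 4*((1/2)*(-3 - 4)/2 - 1*8) + 17 = 4*((1/2)*(1/2)*(-7) - 8) + 17 = 4*(-7/4 - 8) + 17 = 4*(-39/4) + 17 = -39 + 17 = -22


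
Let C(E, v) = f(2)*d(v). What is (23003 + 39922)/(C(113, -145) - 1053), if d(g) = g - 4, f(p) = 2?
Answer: -62925/1351 ≈ -46.577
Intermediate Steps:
d(g) = -4 + g
C(E, v) = -8 + 2*v (C(E, v) = 2*(-4 + v) = -8 + 2*v)
(23003 + 39922)/(C(113, -145) - 1053) = (23003 + 39922)/((-8 + 2*(-145)) - 1053) = 62925/((-8 - 290) - 1053) = 62925/(-298 - 1053) = 62925/(-1351) = 62925*(-1/1351) = -62925/1351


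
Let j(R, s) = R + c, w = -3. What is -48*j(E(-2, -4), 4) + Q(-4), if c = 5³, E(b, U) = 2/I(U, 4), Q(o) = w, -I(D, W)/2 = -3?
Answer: -6019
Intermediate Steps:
I(D, W) = 6 (I(D, W) = -2*(-3) = 6)
Q(o) = -3
E(b, U) = ⅓ (E(b, U) = 2/6 = 2*(⅙) = ⅓)
c = 125
j(R, s) = 125 + R (j(R, s) = R + 125 = 125 + R)
-48*j(E(-2, -4), 4) + Q(-4) = -48*(125 + ⅓) - 3 = -48*376/3 - 3 = -6016 - 3 = -6019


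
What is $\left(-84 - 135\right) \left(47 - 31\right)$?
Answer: $-3504$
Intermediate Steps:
$\left(-84 - 135\right) \left(47 - 31\right) = \left(-219\right) 16 = -3504$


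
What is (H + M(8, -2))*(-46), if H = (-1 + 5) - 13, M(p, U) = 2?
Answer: 322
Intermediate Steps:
H = -9 (H = 4 - 13 = -9)
(H + M(8, -2))*(-46) = (-9 + 2)*(-46) = -7*(-46) = 322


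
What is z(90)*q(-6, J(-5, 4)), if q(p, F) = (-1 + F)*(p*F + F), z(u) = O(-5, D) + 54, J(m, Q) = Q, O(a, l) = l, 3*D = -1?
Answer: -3220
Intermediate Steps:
D = -1/3 (D = (1/3)*(-1) = -1/3 ≈ -0.33333)
z(u) = 161/3 (z(u) = -1/3 + 54 = 161/3)
q(p, F) = (-1 + F)*(F + F*p) (q(p, F) = (-1 + F)*(F*p + F) = (-1 + F)*(F + F*p))
z(90)*q(-6, J(-5, 4)) = 161*(4*(-1 + 4 - 1*(-6) + 4*(-6)))/3 = 161*(4*(-1 + 4 + 6 - 24))/3 = 161*(4*(-15))/3 = (161/3)*(-60) = -3220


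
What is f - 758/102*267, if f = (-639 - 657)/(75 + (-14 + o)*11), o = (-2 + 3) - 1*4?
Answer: -234740/119 ≈ -1972.6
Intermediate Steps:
o = -3 (o = 1 - 4 = -3)
f = 81/7 (f = (-639 - 657)/(75 + (-14 - 3)*11) = -1296/(75 - 17*11) = -1296/(75 - 187) = -1296/(-112) = -1296*(-1/112) = 81/7 ≈ 11.571)
f - 758/102*267 = 81/7 - 758/102*267 = 81/7 - 758*1/102*267 = 81/7 - 379/51*267 = 81/7 - 33731/17 = -234740/119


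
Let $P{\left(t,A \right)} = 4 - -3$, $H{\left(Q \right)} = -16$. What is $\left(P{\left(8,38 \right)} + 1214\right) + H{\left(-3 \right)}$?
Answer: $1205$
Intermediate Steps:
$P{\left(t,A \right)} = 7$ ($P{\left(t,A \right)} = 4 + 3 = 7$)
$\left(P{\left(8,38 \right)} + 1214\right) + H{\left(-3 \right)} = \left(7 + 1214\right) - 16 = 1221 - 16 = 1205$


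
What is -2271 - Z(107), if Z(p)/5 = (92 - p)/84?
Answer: -63563/28 ≈ -2270.1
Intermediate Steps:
Z(p) = 115/21 - 5*p/84 (Z(p) = 5*((92 - p)/84) = 5*((92 - p)*(1/84)) = 5*(23/21 - p/84) = 115/21 - 5*p/84)
-2271 - Z(107) = -2271 - (115/21 - 5/84*107) = -2271 - (115/21 - 535/84) = -2271 - 1*(-25/28) = -2271 + 25/28 = -63563/28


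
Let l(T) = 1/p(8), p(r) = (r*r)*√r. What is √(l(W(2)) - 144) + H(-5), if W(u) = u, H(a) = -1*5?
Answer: -5 + I*√(36864 - √2)/16 ≈ -5.0 + 12.0*I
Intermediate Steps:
p(r) = r^(5/2) (p(r) = r²*√r = r^(5/2))
H(a) = -5
l(T) = √2/256 (l(T) = 1/(8^(5/2)) = 1/(128*√2) = √2/256)
√(l(W(2)) - 144) + H(-5) = √(√2/256 - 144) - 5 = √(-144 + √2/256) - 5 = -5 + √(-144 + √2/256)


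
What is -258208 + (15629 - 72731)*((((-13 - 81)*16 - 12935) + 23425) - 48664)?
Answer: 2265434948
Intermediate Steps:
-258208 + (15629 - 72731)*((((-13 - 81)*16 - 12935) + 23425) - 48664) = -258208 - 57102*(((-94*16 - 12935) + 23425) - 48664) = -258208 - 57102*(((-1504 - 12935) + 23425) - 48664) = -258208 - 57102*((-14439 + 23425) - 48664) = -258208 - 57102*(8986 - 48664) = -258208 - 57102*(-39678) = -258208 + 2265693156 = 2265434948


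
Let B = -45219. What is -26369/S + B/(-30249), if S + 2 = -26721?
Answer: 668674406/269448009 ≈ 2.4816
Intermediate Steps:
S = -26723 (S = -2 - 26721 = -26723)
-26369/S + B/(-30249) = -26369/(-26723) - 45219/(-30249) = -26369*(-1/26723) - 45219*(-1/30249) = 26369/26723 + 15073/10083 = 668674406/269448009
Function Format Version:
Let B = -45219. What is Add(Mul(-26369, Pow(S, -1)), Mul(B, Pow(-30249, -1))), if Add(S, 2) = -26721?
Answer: Rational(668674406, 269448009) ≈ 2.4816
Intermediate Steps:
S = -26723 (S = Add(-2, -26721) = -26723)
Add(Mul(-26369, Pow(S, -1)), Mul(B, Pow(-30249, -1))) = Add(Mul(-26369, Pow(-26723, -1)), Mul(-45219, Pow(-30249, -1))) = Add(Mul(-26369, Rational(-1, 26723)), Mul(-45219, Rational(-1, 30249))) = Add(Rational(26369, 26723), Rational(15073, 10083)) = Rational(668674406, 269448009)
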